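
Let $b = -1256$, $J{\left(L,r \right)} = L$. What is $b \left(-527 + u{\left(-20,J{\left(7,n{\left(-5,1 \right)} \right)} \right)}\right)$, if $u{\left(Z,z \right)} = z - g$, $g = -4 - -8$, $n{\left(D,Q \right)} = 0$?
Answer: $658144$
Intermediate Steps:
$g = 4$ ($g = -4 + 8 = 4$)
$u{\left(Z,z \right)} = -4 + z$ ($u{\left(Z,z \right)} = z - 4 = -4 + z$)
$b \left(-527 + u{\left(-20,J{\left(7,n{\left(-5,1 \right)} \right)} \right)}\right) = - 1256 \left(-527 + \left(-4 + 7\right)\right) = - 1256 \left(-527 + 3\right) = \left(-1256\right) \left(-524\right) = 658144$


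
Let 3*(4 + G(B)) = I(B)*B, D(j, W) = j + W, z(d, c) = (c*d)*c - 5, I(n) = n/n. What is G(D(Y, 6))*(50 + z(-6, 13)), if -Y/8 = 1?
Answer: 4522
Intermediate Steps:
Y = -8 (Y = -8*1 = -8)
I(n) = 1
z(d, c) = -5 + d*c² (z(d, c) = d*c² - 5 = -5 + d*c²)
D(j, W) = W + j
G(B) = -4 + B/3 (G(B) = -4 + (1*B)/3 = -4 + B/3)
G(D(Y, 6))*(50 + z(-6, 13)) = (-4 + (6 - 8)/3)*(50 + (-5 - 6*13²)) = (-4 + (⅓)*(-2))*(50 + (-5 - 6*169)) = (-4 - ⅔)*(50 + (-5 - 1014)) = -14*(50 - 1019)/3 = -14/3*(-969) = 4522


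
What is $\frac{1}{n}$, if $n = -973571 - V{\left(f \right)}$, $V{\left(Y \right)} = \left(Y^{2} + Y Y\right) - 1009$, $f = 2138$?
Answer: $- \frac{1}{10114650} \approx -9.8867 \cdot 10^{-8}$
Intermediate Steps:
$V{\left(Y \right)} = -1009 + 2 Y^{2}$ ($V{\left(Y \right)} = \left(Y^{2} + Y^{2}\right) - 1009 = 2 Y^{2} - 1009 = -1009 + 2 Y^{2}$)
$n = -10114650$ ($n = -973571 - \left(-1009 + 2 \cdot 2138^{2}\right) = -973571 - \left(-1009 + 2 \cdot 4571044\right) = -973571 - \left(-1009 + 9142088\right) = -973571 - 9141079 = -10114650$)
$\frac{1}{n} = \frac{1}{-10114650} = - \frac{1}{10114650}$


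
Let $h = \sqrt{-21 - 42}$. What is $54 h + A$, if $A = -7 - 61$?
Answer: $-68 + 162 i \sqrt{7} \approx -68.0 + 428.61 i$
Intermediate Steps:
$A = -68$
$h = 3 i \sqrt{7}$ ($h = \sqrt{-63} = 3 i \sqrt{7} \approx 7.9373 i$)
$54 h + A = 54 \cdot 3 i \sqrt{7} - 68 = 162 i \sqrt{7} - 68 = -68 + 162 i \sqrt{7}$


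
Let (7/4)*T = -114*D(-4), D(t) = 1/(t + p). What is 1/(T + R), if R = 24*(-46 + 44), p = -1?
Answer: -35/1224 ≈ -0.028595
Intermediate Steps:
D(t) = 1/(-1 + t) (D(t) = 1/(t - 1) = 1/(-1 + t))
T = 456/35 (T = 4*(-114/(-1 - 4))/7 = 4*(-114/(-5))/7 = 4*(-114*(-1/5))/7 = (4/7)*(114/5) = 456/35 ≈ 13.029)
R = -48 (R = 24*(-2) = -48)
1/(T + R) = 1/(456/35 - 48) = 1/(-1224/35) = -35/1224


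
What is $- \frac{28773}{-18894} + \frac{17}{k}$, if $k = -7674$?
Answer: $\frac{18373567}{12082713} \approx 1.5206$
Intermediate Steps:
$- \frac{28773}{-18894} + \frac{17}{k} = - \frac{28773}{-18894} + \frac{17}{-7674} = \left(-28773\right) \left(- \frac{1}{18894}\right) + 17 \left(- \frac{1}{7674}\right) = \frac{9591}{6298} - \frac{17}{7674} = \frac{18373567}{12082713}$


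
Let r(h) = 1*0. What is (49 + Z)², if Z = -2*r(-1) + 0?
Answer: 2401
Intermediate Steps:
r(h) = 0
Z = 0 (Z = -2*0 + 0 = 0 + 0 = 0)
(49 + Z)² = (49 + 0)² = 49² = 2401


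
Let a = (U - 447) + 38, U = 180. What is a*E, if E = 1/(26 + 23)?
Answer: -229/49 ≈ -4.6735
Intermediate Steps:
a = -229 (a = (180 - 447) + 38 = -267 + 38 = -229)
E = 1/49 ≈ 0.020408
a*E = -229*1/49 = -229/49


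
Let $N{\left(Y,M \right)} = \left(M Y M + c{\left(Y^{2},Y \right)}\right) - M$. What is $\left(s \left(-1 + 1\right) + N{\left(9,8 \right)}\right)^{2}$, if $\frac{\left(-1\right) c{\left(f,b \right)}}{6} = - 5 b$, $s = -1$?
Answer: $702244$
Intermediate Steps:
$c{\left(f,b \right)} = 30 b$ ($c{\left(f,b \right)} = - 6 \left(- 5 b\right) = 30 b$)
$N{\left(Y,M \right)} = - M + 30 Y + Y M^{2}$ ($N{\left(Y,M \right)} = \left(M Y M + 30 Y\right) - M = \left(Y M^{2} + 30 Y\right) - M = \left(30 Y + Y M^{2}\right) - M = - M + 30 Y + Y M^{2}$)
$\left(s \left(-1 + 1\right) + N{\left(9,8 \right)}\right)^{2} = \left(- (-1 + 1) + \left(\left(-1\right) 8 + 30 \cdot 9 + 9 \cdot 8^{2}\right)\right)^{2} = \left(\left(-1\right) 0 + \left(-8 + 270 + 9 \cdot 64\right)\right)^{2} = \left(0 + \left(-8 + 270 + 576\right)\right)^{2} = \left(0 + 838\right)^{2} = 838^{2} = 702244$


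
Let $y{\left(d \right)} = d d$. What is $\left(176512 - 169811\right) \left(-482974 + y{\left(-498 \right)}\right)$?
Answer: $-1574533970$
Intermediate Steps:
$y{\left(d \right)} = d^{2}$
$\left(176512 - 169811\right) \left(-482974 + y{\left(-498 \right)}\right) = \left(176512 - 169811\right) \left(-482974 + \left(-498\right)^{2}\right) = 6701 \left(-482974 + 248004\right) = 6701 \left(-234970\right) = -1574533970$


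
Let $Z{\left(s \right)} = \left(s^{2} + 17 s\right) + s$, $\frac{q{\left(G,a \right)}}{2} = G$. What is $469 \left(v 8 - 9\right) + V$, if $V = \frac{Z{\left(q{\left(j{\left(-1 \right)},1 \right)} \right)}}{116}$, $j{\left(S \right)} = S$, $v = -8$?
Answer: $- \frac{992881}{29} \approx -34237.0$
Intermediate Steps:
$q{\left(G,a \right)} = 2 G$
$Z{\left(s \right)} = s^{2} + 18 s$
$V = - \frac{8}{29}$ ($V = \frac{2 \left(-1\right) \left(18 + 2 \left(-1\right)\right)}{116} = - 2 \left(18 - 2\right) \frac{1}{116} = \left(-2\right) 16 \cdot \frac{1}{116} = \left(-32\right) \frac{1}{116} = - \frac{8}{29} \approx -0.27586$)
$469 \left(v 8 - 9\right) + V = 469 \left(\left(-8\right) 8 - 9\right) - \frac{8}{29} = 469 \left(-64 - 9\right) - \frac{8}{29} = 469 \left(-73\right) - \frac{8}{29} = -34237 - \frac{8}{29} = - \frac{992881}{29}$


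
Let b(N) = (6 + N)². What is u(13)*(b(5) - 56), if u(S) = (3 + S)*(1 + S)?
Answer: 14560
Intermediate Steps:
u(S) = (1 + S)*(3 + S)
u(13)*(b(5) - 56) = (3 + 13² + 4*13)*((6 + 5)² - 56) = (3 + 169 + 52)*(11² - 56) = 224*(121 - 56) = 224*65 = 14560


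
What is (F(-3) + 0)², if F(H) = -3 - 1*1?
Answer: 16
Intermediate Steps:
F(H) = -4 (F(H) = -3 - 1 = -4)
(F(-3) + 0)² = (-4 + 0)² = (-4)² = 16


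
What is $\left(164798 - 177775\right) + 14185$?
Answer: $1208$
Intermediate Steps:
$\left(164798 - 177775\right) + 14185 = -12977 + 14185 = 1208$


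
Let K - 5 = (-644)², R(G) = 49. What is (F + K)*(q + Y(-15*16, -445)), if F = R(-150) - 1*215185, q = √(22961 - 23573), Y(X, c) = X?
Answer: -47905200 + 1197630*I*√17 ≈ -4.7905e+7 + 4.938e+6*I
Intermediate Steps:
K = 414741 (K = 5 + (-644)² = 5 + 414736 = 414741)
q = 6*I*√17 (q = √(-612) = 6*I*√17 ≈ 24.739*I)
F = -215136 (F = 49 - 1*215185 = 49 - 215185 = -215136)
(F + K)*(q + Y(-15*16, -445)) = (-215136 + 414741)*(6*I*√17 - 15*16) = 199605*(6*I*√17 - 240) = 199605*(-240 + 6*I*√17) = -47905200 + 1197630*I*√17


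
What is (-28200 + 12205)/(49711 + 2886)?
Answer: -15995/52597 ≈ -0.30410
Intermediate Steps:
(-28200 + 12205)/(49711 + 2886) = -15995/52597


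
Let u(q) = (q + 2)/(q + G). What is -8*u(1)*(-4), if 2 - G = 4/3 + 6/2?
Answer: -72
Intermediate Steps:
G = -7/3 (G = 2 - (4/3 + 6/2) = 2 - (4*(1/3) + 6*(1/2)) = 2 - (4/3 + 3) = 2 - 1*13/3 = 2 - 13/3 = -7/3 ≈ -2.3333)
u(q) = (2 + q)/(-7/3 + q) (u(q) = (q + 2)/(q - 7/3) = (2 + q)/(-7/3 + q))
-8*u(1)*(-4) = -24*(2 + 1)/(-7 + 3*1)*(-4) = -24*3/(-7 + 3)*(-4) = -24*3/(-4)*(-4) = -24*(-1)*3/4*(-4) = -8*(-9/4)*(-4) = 18*(-4) = -72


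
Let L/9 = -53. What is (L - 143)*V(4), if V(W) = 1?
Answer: -620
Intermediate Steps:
L = -477 (L = 9*(-53) = -477)
(L - 143)*V(4) = (-477 - 143)*1 = -620*1 = -620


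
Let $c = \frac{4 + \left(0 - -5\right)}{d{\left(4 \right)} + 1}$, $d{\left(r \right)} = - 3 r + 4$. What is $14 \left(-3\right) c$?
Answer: $54$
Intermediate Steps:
$d{\left(r \right)} = 4 - 3 r$
$c = - \frac{9}{7}$ ($c = \frac{4 + \left(0 - -5\right)}{\left(4 - 12\right) + 1} = \frac{4 + \left(0 + 5\right)}{\left(4 - 12\right) + 1} = \frac{4 + 5}{-8 + 1} = \frac{9}{-7} = 9 \left(- \frac{1}{7}\right) = - \frac{9}{7} \approx -1.2857$)
$14 \left(-3\right) c = 14 \left(-3\right) \left(- \frac{9}{7}\right) = \left(-42\right) \left(- \frac{9}{7}\right) = 54$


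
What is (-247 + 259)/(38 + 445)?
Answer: 4/161 ≈ 0.024845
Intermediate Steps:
(-247 + 259)/(38 + 445) = 12/483 = 12*(1/483) = 4/161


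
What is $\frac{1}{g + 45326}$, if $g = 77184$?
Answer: $\frac{1}{122510} \approx 8.1626 \cdot 10^{-6}$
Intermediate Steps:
$\frac{1}{g + 45326} = \frac{1}{77184 + 45326} = \frac{1}{122510}$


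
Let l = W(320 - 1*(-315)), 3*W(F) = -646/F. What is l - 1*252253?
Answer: -480542611/1905 ≈ -2.5225e+5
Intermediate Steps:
W(F) = -646/(3*F) (W(F) = (-646/F)/3 = -646/(3*F))
l = -646/1905 (l = -646/(3*(320 - 1*(-315))) = -646/(3*(320 + 315)) = -646/3/635 = -646/3*1/635 = -646/1905 ≈ -0.33911)
l - 1*252253 = -646/1905 - 1*252253 = -646/1905 - 252253 = -480542611/1905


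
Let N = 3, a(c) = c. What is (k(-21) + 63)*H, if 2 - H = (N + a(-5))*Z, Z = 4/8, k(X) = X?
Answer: 126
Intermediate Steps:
Z = ½ (Z = 4*(⅛) = ½ ≈ 0.50000)
H = 3 (H = 2 - (3 - 5)/2 = 2 - (-2)/2 = 2 - 1*(-1) = 2 + 1 = 3)
(k(-21) + 63)*H = (-21 + 63)*3 = 42*3 = 126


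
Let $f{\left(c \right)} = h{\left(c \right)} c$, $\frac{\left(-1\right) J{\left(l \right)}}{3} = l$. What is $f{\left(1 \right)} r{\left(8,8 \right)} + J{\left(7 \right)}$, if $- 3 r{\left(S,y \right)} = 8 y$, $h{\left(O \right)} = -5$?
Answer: $\frac{257}{3} \approx 85.667$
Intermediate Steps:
$J{\left(l \right)} = - 3 l$
$r{\left(S,y \right)} = - \frac{8 y}{3}$
$f{\left(c \right)} = - 5 c$
$f{\left(1 \right)} r{\left(8,8 \right)} + J{\left(7 \right)} = \left(-5\right) 1 \left(\left(- \frac{8}{3}\right) 8\right) - 21 = \left(-5\right) \left(- \frac{64}{3}\right) - 21 = \frac{320}{3} - 21 = \frac{257}{3}$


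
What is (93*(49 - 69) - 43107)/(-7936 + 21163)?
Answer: -14989/4409 ≈ -3.3996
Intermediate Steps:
(93*(49 - 69) - 43107)/(-7936 + 21163) = (93*(-20) - 43107)/13227 = (-1860 - 43107)*(1/13227) = -44967*1/13227 = -14989/4409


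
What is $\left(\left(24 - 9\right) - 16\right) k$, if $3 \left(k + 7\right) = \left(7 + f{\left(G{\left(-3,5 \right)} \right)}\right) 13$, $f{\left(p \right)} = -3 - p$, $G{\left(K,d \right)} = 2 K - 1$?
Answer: $- \frac{122}{3} \approx -40.667$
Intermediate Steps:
$G{\left(K,d \right)} = -1 + 2 K$
$k = \frac{122}{3}$ ($k = -7 + \frac{\left(7 - \left(2 - 6\right)\right) 13}{3} = -7 + \frac{\left(7 - -4\right) 13}{3} = -7 + \frac{\left(7 + \left(-3 + 7\right)\right) 13}{3} = -7 + \frac{\left(7 + 4\right) 13}{3} = -7 + \frac{11 \cdot 13}{3} = -7 + \frac{1}{3} \cdot 143 = -7 + \frac{143}{3} = \frac{122}{3} \approx 40.667$)
$\left(\left(24 - 9\right) - 16\right) k = \left(\left(24 - 9\right) - 16\right) \frac{122}{3} = \left(15 - 16\right) \frac{122}{3} = \left(-1\right) \frac{122}{3} = - \frac{122}{3}$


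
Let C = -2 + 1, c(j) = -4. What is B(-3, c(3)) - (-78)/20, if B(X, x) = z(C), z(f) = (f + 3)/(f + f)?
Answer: 29/10 ≈ 2.9000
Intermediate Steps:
C = -1
z(f) = (3 + f)/(2*f) (z(f) = (3 + f)/((2*f)) = (3 + f)*(1/(2*f)) = (3 + f)/(2*f))
B(X, x) = -1 (B(X, x) = (½)*(3 - 1)/(-1) = (½)*(-1)*2 = -1)
B(-3, c(3)) - (-78)/20 = -1 - (-78)/20 = -1 - 1*(-39/10) = -1 + 39/10 = 29/10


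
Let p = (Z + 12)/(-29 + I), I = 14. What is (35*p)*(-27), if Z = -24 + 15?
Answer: 189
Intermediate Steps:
Z = -9
p = -⅕ (p = (-9 + 12)/(-29 + 14) = 3/(-15) = 3*(-1/15) = -⅕ ≈ -0.20000)
(35*p)*(-27) = (35*(-⅕))*(-27) = -7*(-27) = 189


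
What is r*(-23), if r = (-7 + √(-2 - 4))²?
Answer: -989 + 322*I*√6 ≈ -989.0 + 788.74*I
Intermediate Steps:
r = (-7 + I*√6)² (r = (-7 + √(-6))² = (-7 + I*√6)² ≈ 43.0 - 34.293*I)
r*(-23) = (7 - I*√6)²*(-23) = -23*(7 - I*√6)²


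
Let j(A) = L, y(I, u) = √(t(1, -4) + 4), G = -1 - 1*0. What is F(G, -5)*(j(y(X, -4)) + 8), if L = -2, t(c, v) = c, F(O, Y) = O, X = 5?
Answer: -6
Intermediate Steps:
G = -1 (G = -1 + 0 = -1)
y(I, u) = √5 (y(I, u) = √(1 + 4) = √5)
j(A) = -2
F(G, -5)*(j(y(X, -4)) + 8) = -(-2 + 8) = -1*6 = -6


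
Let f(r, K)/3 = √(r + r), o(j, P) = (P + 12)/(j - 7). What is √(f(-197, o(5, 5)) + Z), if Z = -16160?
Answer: √(-16160 + 3*I*√394) ≈ 0.2342 + 127.12*I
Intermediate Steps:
o(j, P) = (12 + P)/(-7 + j)
f(r, K) = 3*√2*√r (f(r, K) = 3*√(r + r) = 3*√(2*r) = 3*(√2*√r) = 3*√2*√r)
√(f(-197, o(5, 5)) + Z) = √(3*√2*√(-197) - 16160) = √(3*√2*(I*√197) - 16160) = √(3*I*√394 - 16160) = √(-16160 + 3*I*√394)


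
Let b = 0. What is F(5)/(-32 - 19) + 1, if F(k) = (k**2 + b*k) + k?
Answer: 7/17 ≈ 0.41176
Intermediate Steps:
F(k) = k + k**2 (F(k) = (k**2 + 0*k) + k = (k**2 + 0) + k = k**2 + k = k + k**2)
F(5)/(-32 - 19) + 1 = (5*(1 + 5))/(-32 - 19) + 1 = (5*6)/(-51) + 1 = 30*(-1/51) + 1 = -10/17 + 1 = 7/17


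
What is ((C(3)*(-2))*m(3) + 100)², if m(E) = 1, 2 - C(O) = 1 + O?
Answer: 10816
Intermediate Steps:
C(O) = 1 - O (C(O) = 2 - (1 + O) = 2 + (-1 - O) = 1 - O)
((C(3)*(-2))*m(3) + 100)² = (((1 - 1*3)*(-2))*1 + 100)² = (((1 - 3)*(-2))*1 + 100)² = (-2*(-2)*1 + 100)² = (4*1 + 100)² = (4 + 100)² = 104² = 10816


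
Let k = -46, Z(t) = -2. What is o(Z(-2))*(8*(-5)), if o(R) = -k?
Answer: -1840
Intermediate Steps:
o(R) = 46 (o(R) = -1*(-46) = 46)
o(Z(-2))*(8*(-5)) = 46*(8*(-5)) = 46*(-40) = -1840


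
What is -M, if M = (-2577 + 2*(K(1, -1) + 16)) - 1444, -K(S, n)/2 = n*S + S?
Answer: 3989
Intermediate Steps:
K(S, n) = -2*S - 2*S*n (K(S, n) = -2*(n*S + S) = -2*(S*n + S) = -2*(S + S*n) = -2*S - 2*S*n)
M = -3989 (M = (-2577 + 2*(-2*1*(1 - 1) + 16)) - 1444 = (-2577 + 2*(-2*1*0 + 16)) - 1444 = (-2577 + 2*(0 + 16)) - 1444 = (-2577 + 2*16) - 1444 = (-2577 + 32) - 1444 = -2545 - 1444 = -3989)
-M = -1*(-3989) = 3989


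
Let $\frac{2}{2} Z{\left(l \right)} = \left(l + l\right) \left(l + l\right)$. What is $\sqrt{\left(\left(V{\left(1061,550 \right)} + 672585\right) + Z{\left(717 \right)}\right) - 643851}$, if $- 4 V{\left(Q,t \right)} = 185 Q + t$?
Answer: $\frac{5 \sqrt{325741}}{2} \approx 1426.8$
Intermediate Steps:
$V{\left(Q,t \right)} = - \frac{185 Q}{4} - \frac{t}{4}$ ($V{\left(Q,t \right)} = - \frac{185 Q + t}{4} = - \frac{t + 185 Q}{4} = - \frac{185 Q}{4} - \frac{t}{4}$)
$Z{\left(l \right)} = 4 l^{2}$ ($Z{\left(l \right)} = \left(l + l\right) \left(l + l\right) = 2 l 2 l = 4 l^{2}$)
$\sqrt{\left(\left(V{\left(1061,550 \right)} + 672585\right) + Z{\left(717 \right)}\right) - 643851} = \sqrt{\left(\left(\left(\left(- \frac{185}{4}\right) 1061 - \frac{275}{2}\right) + 672585\right) + 4 \cdot 717^{2}\right) - 643851} = \sqrt{\left(\left(\left(- \frac{196285}{4} - \frac{275}{2}\right) + 672585\right) + 4 \cdot 514089\right) - 643851} = \sqrt{\left(\left(- \frac{196835}{4} + 672585\right) + 2056356\right) - 643851} = \sqrt{\left(\frac{2493505}{4} + 2056356\right) - 643851} = \sqrt{\frac{10718929}{4} - 643851} = \sqrt{\frac{8143525}{4}} = \frac{5 \sqrt{325741}}{2}$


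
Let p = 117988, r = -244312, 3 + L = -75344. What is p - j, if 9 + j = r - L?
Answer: 286962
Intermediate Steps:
L = -75347 (L = -3 - 75344 = -75347)
j = -168974 (j = -9 + (-244312 - 1*(-75347)) = -9 + (-244312 + 75347) = -9 - 168965 = -168974)
p - j = 117988 - 1*(-168974) = 117988 + 168974 = 286962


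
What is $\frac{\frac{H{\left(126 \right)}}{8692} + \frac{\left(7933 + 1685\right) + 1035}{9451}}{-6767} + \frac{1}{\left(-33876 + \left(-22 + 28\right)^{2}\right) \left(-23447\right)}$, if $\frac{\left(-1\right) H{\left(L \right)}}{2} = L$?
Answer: $- \frac{17894900645648239}{110268458597299513680} \approx -0.00016228$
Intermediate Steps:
$H{\left(L \right)} = - 2 L$
$\frac{\frac{H{\left(126 \right)}}{8692} + \frac{\left(7933 + 1685\right) + 1035}{9451}}{-6767} + \frac{1}{\left(-33876 + \left(-22 + 28\right)^{2}\right) \left(-23447\right)} = \frac{\frac{\left(-2\right) 126}{8692} + \frac{\left(7933 + 1685\right) + 1035}{9451}}{-6767} + \frac{1}{\left(-33876 + \left(-22 + 28\right)^{2}\right) \left(-23447\right)} = \left(\left(-252\right) \frac{1}{8692} + \left(9618 + 1035\right) \frac{1}{9451}\right) \left(- \frac{1}{6767}\right) + \frac{1}{-33876 + 6^{2}} \left(- \frac{1}{23447}\right) = \left(- \frac{63}{2173} + 10653 \cdot \frac{1}{9451}\right) \left(- \frac{1}{6767}\right) + \frac{1}{-33876 + 36} \left(- \frac{1}{23447}\right) = \left(- \frac{63}{2173} + \frac{10653}{9451}\right) \left(- \frac{1}{6767}\right) + \frac{1}{-33840} \left(- \frac{1}{23447}\right) = \frac{22553556}{20537023} \left(- \frac{1}{6767}\right) - - \frac{1}{793446480} = - \frac{22553556}{138974034641} + \frac{1}{793446480} = - \frac{17894900645648239}{110268458597299513680}$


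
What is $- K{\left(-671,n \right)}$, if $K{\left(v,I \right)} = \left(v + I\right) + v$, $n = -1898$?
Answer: $3240$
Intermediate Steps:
$K{\left(v,I \right)} = I + 2 v$ ($K{\left(v,I \right)} = \left(I + v\right) + v = I + 2 v$)
$- K{\left(-671,n \right)} = - (-1898 + 2 \left(-671\right)) = - (-1898 - 1342) = \left(-1\right) \left(-3240\right) = 3240$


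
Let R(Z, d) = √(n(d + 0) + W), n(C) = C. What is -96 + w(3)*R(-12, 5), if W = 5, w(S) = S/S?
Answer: -96 + √10 ≈ -92.838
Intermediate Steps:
w(S) = 1
R(Z, d) = √(5 + d) (R(Z, d) = √((d + 0) + 5) = √(d + 5) = √(5 + d))
-96 + w(3)*R(-12, 5) = -96 + 1*√(5 + 5) = -96 + 1*√10 = -96 + √10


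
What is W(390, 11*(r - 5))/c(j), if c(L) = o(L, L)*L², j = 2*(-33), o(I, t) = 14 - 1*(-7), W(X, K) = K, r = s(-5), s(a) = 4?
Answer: -1/8316 ≈ -0.00012025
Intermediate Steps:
r = 4
o(I, t) = 21 (o(I, t) = 14 + 7 = 21)
j = -66
c(L) = 21*L²
W(390, 11*(r - 5))/c(j) = (11*(4 - 5))/((21*(-66)²)) = (11*(-1))/((21*4356)) = -11/91476 = -11*1/91476 = -1/8316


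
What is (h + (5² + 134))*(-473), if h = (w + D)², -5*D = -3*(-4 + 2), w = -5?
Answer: -2334728/25 ≈ -93389.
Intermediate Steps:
D = -6/5 (D = -(-3)*(-4 + 2)/5 = -(-3)*(-2)/5 = -⅕*6 = -6/5 ≈ -1.2000)
h = 961/25 (h = (-5 - 6/5)² = (-31/5)² = 961/25 ≈ 38.440)
(h + (5² + 134))*(-473) = (961/25 + (5² + 134))*(-473) = (961/25 + (25 + 134))*(-473) = (961/25 + 159)*(-473) = (4936/25)*(-473) = -2334728/25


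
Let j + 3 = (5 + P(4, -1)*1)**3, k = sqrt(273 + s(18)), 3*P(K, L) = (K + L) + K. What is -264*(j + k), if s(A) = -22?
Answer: -929896/9 - 264*sqrt(251) ≈ -1.0750e+5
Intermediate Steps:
P(K, L) = L/3 + 2*K/3 (P(K, L) = ((K + L) + K)/3 = (L + 2*K)/3 = L/3 + 2*K/3)
k = sqrt(251) (k = sqrt(273 - 22) = sqrt(251) ≈ 15.843)
j = 10567/27 (j = -3 + (5 + ((1/3)*(-1) + (2/3)*4)*1)**3 = -3 + (5 + (-1/3 + 8/3)*1)**3 = -3 + (5 + (7/3)*1)**3 = -3 + (5 + 7/3)**3 = -3 + (22/3)**3 = -3 + 10648/27 = 10567/27 ≈ 391.37)
-264*(j + k) = -264*(10567/27 + sqrt(251)) = -929896/9 - 264*sqrt(251)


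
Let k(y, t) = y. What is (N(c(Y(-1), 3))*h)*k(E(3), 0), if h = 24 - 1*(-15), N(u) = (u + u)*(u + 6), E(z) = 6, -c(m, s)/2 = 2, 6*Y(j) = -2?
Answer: -3744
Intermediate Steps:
Y(j) = -1/3 (Y(j) = (1/6)*(-2) = -1/3)
c(m, s) = -4 (c(m, s) = -2*2 = -4)
N(u) = 2*u*(6 + u) (N(u) = (2*u)*(6 + u) = 2*u*(6 + u))
h = 39 (h = 24 + 15 = 39)
(N(c(Y(-1), 3))*h)*k(E(3), 0) = ((2*(-4)*(6 - 4))*39)*6 = ((2*(-4)*2)*39)*6 = -16*39*6 = -624*6 = -3744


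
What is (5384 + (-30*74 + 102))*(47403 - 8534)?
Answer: 126946154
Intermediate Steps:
(5384 + (-30*74 + 102))*(47403 - 8534) = (5384 + (-2220 + 102))*38869 = (5384 - 2118)*38869 = 3266*38869 = 126946154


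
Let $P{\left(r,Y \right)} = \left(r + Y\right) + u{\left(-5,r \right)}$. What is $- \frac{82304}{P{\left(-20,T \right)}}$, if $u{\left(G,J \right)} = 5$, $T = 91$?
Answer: $- \frac{20576}{19} \approx -1082.9$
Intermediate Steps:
$P{\left(r,Y \right)} = 5 + Y + r$ ($P{\left(r,Y \right)} = \left(r + Y\right) + 5 = \left(Y + r\right) + 5 = 5 + Y + r$)
$- \frac{82304}{P{\left(-20,T \right)}} = - \frac{82304}{5 + 91 - 20} = - \frac{82304}{76} = \left(-82304\right) \frac{1}{76} = - \frac{20576}{19}$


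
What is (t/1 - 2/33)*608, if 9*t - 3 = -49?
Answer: -311296/99 ≈ -3144.4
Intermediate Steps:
t = -46/9 (t = ⅓ + (⅑)*(-49) = ⅓ - 49/9 = -46/9 ≈ -5.1111)
(t/1 - 2/33)*608 = (-46/9/1 - 2/33)*608 = (-46/9*1 - 2*1/33)*608 = (-46/9 - 2/33)*608 = -512/99*608 = -311296/99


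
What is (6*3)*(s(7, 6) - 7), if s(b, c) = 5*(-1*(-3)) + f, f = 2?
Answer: 180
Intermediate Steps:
s(b, c) = 17 (s(b, c) = 5*(-1*(-3)) + 2 = 5*3 + 2 = 15 + 2 = 17)
(6*3)*(s(7, 6) - 7) = (6*3)*(17 - 7) = 18*10 = 180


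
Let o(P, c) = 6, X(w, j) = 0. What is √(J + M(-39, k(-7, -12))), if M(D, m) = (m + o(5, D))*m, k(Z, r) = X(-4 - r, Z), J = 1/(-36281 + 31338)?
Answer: I*√4943/4943 ≈ 0.014223*I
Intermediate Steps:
J = -1/4943 (J = 1/(-4943) = -1/4943 ≈ -0.00020231)
k(Z, r) = 0
M(D, m) = m*(6 + m) (M(D, m) = (m + 6)*m = (6 + m)*m = m*(6 + m))
√(J + M(-39, k(-7, -12))) = √(-1/4943 + 0*(6 + 0)) = √(-1/4943 + 0*6) = √(-1/4943 + 0) = √(-1/4943) = I*√4943/4943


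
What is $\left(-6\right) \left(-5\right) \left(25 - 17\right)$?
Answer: $240$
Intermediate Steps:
$\left(-6\right) \left(-5\right) \left(25 - 17\right) = 30 \cdot 8 = 240$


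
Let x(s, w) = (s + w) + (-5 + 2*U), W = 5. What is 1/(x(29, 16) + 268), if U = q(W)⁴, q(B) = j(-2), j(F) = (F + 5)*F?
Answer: 1/2900 ≈ 0.00034483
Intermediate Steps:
j(F) = F*(5 + F) (j(F) = (5 + F)*F = F*(5 + F))
q(B) = -6 (q(B) = -2*(5 - 2) = -2*3 = -6)
U = 1296 (U = (-6)⁴ = 1296)
x(s, w) = 2587 + s + w (x(s, w) = (s + w) + (-5 + 2*1296) = (s + w) + (-5 + 2592) = (s + w) + 2587 = 2587 + s + w)
1/(x(29, 16) + 268) = 1/((2587 + 29 + 16) + 268) = 1/(2632 + 268) = 1/2900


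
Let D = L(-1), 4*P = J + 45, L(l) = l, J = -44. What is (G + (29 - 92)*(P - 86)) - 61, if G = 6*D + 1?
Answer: 21345/4 ≈ 5336.3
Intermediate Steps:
P = ¼ (P = (-44 + 45)/4 = (¼)*1 = ¼ ≈ 0.25000)
D = -1
G = -5 (G = 6*(-1) + 1 = -6 + 1 = -5)
(G + (29 - 92)*(P - 86)) - 61 = (-5 + (29 - 92)*(¼ - 86)) - 61 = (-5 - 63*(-343/4)) - 61 = (-5 + 21609/4) - 61 = 21589/4 - 61 = 21345/4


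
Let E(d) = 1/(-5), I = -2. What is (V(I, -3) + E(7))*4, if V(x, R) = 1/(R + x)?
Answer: -8/5 ≈ -1.6000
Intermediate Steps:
E(d) = -1/5
(V(I, -3) + E(7))*4 = (1/(-3 - 2) - 1/5)*4 = (1/(-5) - 1/5)*4 = (-1/5 - 1/5)*4 = -2/5*4 = -8/5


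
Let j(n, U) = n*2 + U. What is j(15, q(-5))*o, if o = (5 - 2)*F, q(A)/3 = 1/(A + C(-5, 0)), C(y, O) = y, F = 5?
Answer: 891/2 ≈ 445.50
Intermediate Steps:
q(A) = 3/(-5 + A) (q(A) = 3/(A - 5) = 3/(-5 + A))
j(n, U) = U + 2*n (j(n, U) = 2*n + U = U + 2*n)
o = 15 (o = (5 - 2)*5 = 3*5 = 15)
j(15, q(-5))*o = (3/(-5 - 5) + 2*15)*15 = (3/(-10) + 30)*15 = (3*(-⅒) + 30)*15 = (-3/10 + 30)*15 = (297/10)*15 = 891/2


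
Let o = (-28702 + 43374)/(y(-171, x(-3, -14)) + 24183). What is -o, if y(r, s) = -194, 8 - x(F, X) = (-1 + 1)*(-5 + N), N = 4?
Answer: -2096/3427 ≈ -0.61161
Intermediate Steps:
x(F, X) = 8 (x(F, X) = 8 - (-1 + 1)*(-5 + 4) = 8 - 0*(-1) = 8 - 1*0 = 8 + 0 = 8)
o = 2096/3427 (o = (-28702 + 43374)/(-194 + 24183) = 14672/23989 = 14672*(1/23989) = 2096/3427 ≈ 0.61161)
-o = -1*2096/3427 = -2096/3427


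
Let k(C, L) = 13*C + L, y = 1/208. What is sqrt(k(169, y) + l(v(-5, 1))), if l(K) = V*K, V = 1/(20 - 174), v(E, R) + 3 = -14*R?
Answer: sqrt(35224185997)/4004 ≈ 46.873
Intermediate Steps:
v(E, R) = -3 - 14*R
y = 1/208 ≈ 0.0048077
k(C, L) = L + 13*C
V = -1/154 (V = 1/(-154) = -1/154 ≈ -0.0064935)
l(K) = -K/154
sqrt(k(169, y) + l(v(-5, 1))) = sqrt((1/208 + 13*169) - (-3 - 14*1)/154) = sqrt((1/208 + 2197) - (-3 - 14)/154) = sqrt(456977/208 - 1/154*(-17)) = sqrt(456977/208 + 17/154) = sqrt(35188997/16016) = sqrt(35224185997)/4004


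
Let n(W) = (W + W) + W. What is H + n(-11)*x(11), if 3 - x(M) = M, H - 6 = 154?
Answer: 424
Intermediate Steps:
H = 160 (H = 6 + 154 = 160)
x(M) = 3 - M
n(W) = 3*W (n(W) = 2*W + W = 3*W)
H + n(-11)*x(11) = 160 + (3*(-11))*(3 - 1*11) = 160 - 33*(3 - 11) = 160 - 33*(-8) = 160 + 264 = 424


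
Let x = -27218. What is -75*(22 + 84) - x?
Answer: 19268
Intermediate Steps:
-75*(22 + 84) - x = -75*(22 + 84) - 1*(-27218) = -75*106 + 27218 = -7950 + 27218 = 19268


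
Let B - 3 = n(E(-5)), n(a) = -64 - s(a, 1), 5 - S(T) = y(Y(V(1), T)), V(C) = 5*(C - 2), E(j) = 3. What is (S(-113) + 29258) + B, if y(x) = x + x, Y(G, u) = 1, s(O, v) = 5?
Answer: 29195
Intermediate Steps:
V(C) = -10 + 5*C (V(C) = 5*(-2 + C) = -10 + 5*C)
y(x) = 2*x
S(T) = 3 (S(T) = 5 - 2 = 3)
n(a) = -69 (n(a) = -64 - 1*5 = -64 - 5 = -69)
B = -66 (B = 3 - 69 = -66)
(S(-113) + 29258) + B = (3 + 29258) - 66 = 29261 - 66 = 29195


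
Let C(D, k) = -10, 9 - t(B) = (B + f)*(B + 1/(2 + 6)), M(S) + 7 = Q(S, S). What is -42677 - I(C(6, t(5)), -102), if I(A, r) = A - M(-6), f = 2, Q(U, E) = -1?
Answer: -42675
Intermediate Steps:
M(S) = -8 (M(S) = -7 - 1 = -8)
t(B) = 9 - (2 + B)*(⅛ + B) (t(B) = 9 - (B + 2)*(B + 1/(2 + 6)) = 9 - (2 + B)*(B + 1/8) = 9 - (2 + B)*(B + ⅛) = 9 - (2 + B)*(⅛ + B))
I(A, r) = 8 + A (I(A, r) = A - 1*(-8) = A + 8 = 8 + A)
-42677 - I(C(6, t(5)), -102) = -42677 - (8 - 10) = -42677 - 1*(-2) = -42677 + 2 = -42675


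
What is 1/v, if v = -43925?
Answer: -1/43925 ≈ -2.2766e-5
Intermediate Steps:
1/v = 1/(-43925) = -1/43925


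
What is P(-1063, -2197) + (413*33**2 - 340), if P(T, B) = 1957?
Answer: 451374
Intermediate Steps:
P(-1063, -2197) + (413*33**2 - 340) = 1957 + (413*33**2 - 340) = 1957 + (413*1089 - 340) = 1957 + (449757 - 340) = 1957 + 449417 = 451374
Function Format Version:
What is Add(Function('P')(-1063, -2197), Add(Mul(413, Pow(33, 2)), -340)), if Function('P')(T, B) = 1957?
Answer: 451374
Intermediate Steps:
Add(Function('P')(-1063, -2197), Add(Mul(413, Pow(33, 2)), -340)) = Add(1957, Add(Mul(413, Pow(33, 2)), -340)) = Add(1957, Add(Mul(413, 1089), -340)) = Add(1957, Add(449757, -340)) = Add(1957, 449417) = 451374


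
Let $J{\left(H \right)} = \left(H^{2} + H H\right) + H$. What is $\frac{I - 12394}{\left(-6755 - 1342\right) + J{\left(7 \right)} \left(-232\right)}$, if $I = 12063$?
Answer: $\frac{331}{32457} \approx 0.010198$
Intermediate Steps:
$J{\left(H \right)} = H + 2 H^{2}$ ($J{\left(H \right)} = \left(H^{2} + H^{2}\right) + H = 2 H^{2} + H = H + 2 H^{2}$)
$\frac{I - 12394}{\left(-6755 - 1342\right) + J{\left(7 \right)} \left(-232\right)} = \frac{12063 - 12394}{\left(-6755 - 1342\right) + 7 \left(1 + 2 \cdot 7\right) \left(-232\right)} = - \frac{331}{\left(-6755 - 1342\right) + 7 \left(1 + 14\right) \left(-232\right)} = - \frac{331}{-8097 + 7 \cdot 15 \left(-232\right)} = - \frac{331}{-8097 + 105 \left(-232\right)} = - \frac{331}{-8097 - 24360} = - \frac{331}{-32457} = \left(-331\right) \left(- \frac{1}{32457}\right) = \frac{331}{32457}$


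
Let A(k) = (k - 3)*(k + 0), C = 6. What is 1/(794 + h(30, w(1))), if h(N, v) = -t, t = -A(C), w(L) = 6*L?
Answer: 1/812 ≈ 0.0012315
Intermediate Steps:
A(k) = k*(-3 + k) (A(k) = (-3 + k)*k = k*(-3 + k))
t = -18 (t = -6*(-3 + 6) = -6*3 = -1*18 = -18)
h(N, v) = 18 (h(N, v) = -1*(-18) = 18)
1/(794 + h(30, w(1))) = 1/(794 + 18) = 1/812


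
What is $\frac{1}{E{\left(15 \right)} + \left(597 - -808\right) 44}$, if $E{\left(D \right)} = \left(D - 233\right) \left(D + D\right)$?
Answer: $\frac{1}{55280} \approx 1.809 \cdot 10^{-5}$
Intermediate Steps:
$E{\left(D \right)} = 2 D \left(-233 + D\right)$ ($E{\left(D \right)} = \left(-233 + D\right) 2 D = 2 D \left(-233 + D\right)$)
$\frac{1}{E{\left(15 \right)} + \left(597 - -808\right) 44} = \frac{1}{2 \cdot 15 \left(-233 + 15\right) + \left(597 - -808\right) 44} = \frac{1}{2 \cdot 15 \left(-218\right) + \left(597 + 808\right) 44} = \frac{1}{-6540 + 1405 \cdot 44} = \frac{1}{-6540 + 61820} = \frac{1}{55280}$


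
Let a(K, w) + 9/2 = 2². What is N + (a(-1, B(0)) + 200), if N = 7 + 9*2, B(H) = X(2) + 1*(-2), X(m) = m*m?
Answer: 449/2 ≈ 224.50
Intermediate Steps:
X(m) = m²
B(H) = 2 (B(H) = 2² + 1*(-2) = 4 - 2 = 2)
a(K, w) = -½ (a(K, w) = -9/2 + 2² = -9/2 + 4 = -½)
N = 25 (N = 7 + 18 = 25)
N + (a(-1, B(0)) + 200) = 25 + (-½ + 200) = 25 + 399/2 = 449/2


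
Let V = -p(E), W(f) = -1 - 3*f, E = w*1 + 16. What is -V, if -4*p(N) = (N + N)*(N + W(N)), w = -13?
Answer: 21/2 ≈ 10.500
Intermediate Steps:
E = 3 (E = -13*1 + 16 = -13 + 16 = 3)
p(N) = -N*(-1 - 2*N)/2 (p(N) = -(N + N)*(N + (-1 - 3*N))/4 = -2*N*(-1 - 2*N)/4 = -N*(-1 - 2*N)/2)
V = -21/2 (V = -3*(½ + 3) = -3*7/2 = -1*21/2 = -21/2 ≈ -10.500)
-V = -1*(-21/2) = 21/2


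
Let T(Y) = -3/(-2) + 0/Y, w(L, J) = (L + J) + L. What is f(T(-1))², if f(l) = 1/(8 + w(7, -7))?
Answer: 1/225 ≈ 0.0044444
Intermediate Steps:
w(L, J) = J + 2*L (w(L, J) = (J + L) + L = J + 2*L)
T(Y) = 3/2 (T(Y) = -3*(-½) + 0 = 3/2 + 0 = 3/2)
f(l) = 1/15 (f(l) = 1/(8 + (-7 + 2*7)) = 1/(8 + (-7 + 14)) = 1/(8 + 7) = 1/15)
f(T(-1))² = (1/15)² = 1/225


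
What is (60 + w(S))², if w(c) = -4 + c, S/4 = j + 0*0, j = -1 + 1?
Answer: 3136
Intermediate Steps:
j = 0
S = 0 (S = 4*(0 + 0*0) = 4*(0 + 0) = 4*0 = 0)
(60 + w(S))² = (60 + (-4 + 0))² = (60 - 4)² = 56² = 3136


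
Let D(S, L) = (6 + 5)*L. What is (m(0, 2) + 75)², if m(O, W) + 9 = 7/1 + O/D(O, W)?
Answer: 5329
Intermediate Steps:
D(S, L) = 11*L
m(O, W) = -2 + O/(11*W) (m(O, W) = -9 + (7/1 + O/((11*W))) = -9 + (7*1 + O*(1/(11*W))) = -9 + (7 + O/(11*W)) = -2 + O/(11*W))
(m(0, 2) + 75)² = ((-2 + (1/11)*0/2) + 75)² = ((-2 + (1/11)*0*(½)) + 75)² = ((-2 + 0) + 75)² = (-2 + 75)² = 73² = 5329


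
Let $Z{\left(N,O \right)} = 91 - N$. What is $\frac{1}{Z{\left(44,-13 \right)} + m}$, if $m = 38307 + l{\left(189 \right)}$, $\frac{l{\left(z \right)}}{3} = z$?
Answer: $\frac{1}{38921} \approx 2.5693 \cdot 10^{-5}$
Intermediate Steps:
$l{\left(z \right)} = 3 z$
$m = 38874$ ($m = 38307 + 3 \cdot 189 = 38307 + 567 = 38874$)
$\frac{1}{Z{\left(44,-13 \right)} + m} = \frac{1}{\left(91 - 44\right) + 38874} = \frac{1}{47 + 38874} = \frac{1}{38921}$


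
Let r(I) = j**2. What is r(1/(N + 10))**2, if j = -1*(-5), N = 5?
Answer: 625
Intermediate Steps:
j = 5
r(I) = 25 (r(I) = 5**2 = 25)
r(1/(N + 10))**2 = 25**2 = 625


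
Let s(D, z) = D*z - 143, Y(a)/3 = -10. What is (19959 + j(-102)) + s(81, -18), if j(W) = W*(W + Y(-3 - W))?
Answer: 31822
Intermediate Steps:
Y(a) = -30 (Y(a) = 3*(-10) = -30)
s(D, z) = -143 + D*z
j(W) = W*(-30 + W) (j(W) = W*(W - 30) = W*(-30 + W))
(19959 + j(-102)) + s(81, -18) = (19959 - 102*(-30 - 102)) + (-143 + 81*(-18)) = (19959 - 102*(-132)) + (-143 - 1458) = (19959 + 13464) - 1601 = 33423 - 1601 = 31822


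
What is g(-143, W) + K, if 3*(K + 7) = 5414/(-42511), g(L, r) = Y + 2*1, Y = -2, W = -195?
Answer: -898145/127533 ≈ -7.0424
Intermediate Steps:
g(L, r) = 0 (g(L, r) = -2 + 2*1 = -2 + 2 = 0)
K = -898145/127533 (K = -7 + (5414/(-42511))/3 = -7 + (5414*(-1/42511))/3 = -7 + (1/3)*(-5414/42511) = -7 - 5414/127533 = -898145/127533 ≈ -7.0424)
g(-143, W) + K = 0 - 898145/127533 = -898145/127533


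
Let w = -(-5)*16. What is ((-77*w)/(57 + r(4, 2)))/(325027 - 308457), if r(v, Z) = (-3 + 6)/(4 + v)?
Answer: -4928/760563 ≈ -0.0064794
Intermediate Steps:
r(v, Z) = 3/(4 + v)
w = 80 (w = -1*(-80) = 80)
((-77*w)/(57 + r(4, 2)))/(325027 - 308457) = ((-77*80)/(57 + 3/(4 + 4)))/(325027 - 308457) = -6160/(57 + 3/8)/16570 = -6160/(57 + 3*(⅛))*(1/16570) = -6160/(57 + 3/8)*(1/16570) = -6160/459/8*(1/16570) = -6160*8/459*(1/16570) = -49280/459*1/16570 = -4928/760563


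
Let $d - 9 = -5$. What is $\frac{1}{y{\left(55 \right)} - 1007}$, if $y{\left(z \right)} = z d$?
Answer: $- \frac{1}{787} \approx -0.0012706$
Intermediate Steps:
$d = 4$ ($d = 9 - 5 = 4$)
$y{\left(z \right)} = 4 z$ ($y{\left(z \right)} = z 4 = 4 z$)
$\frac{1}{y{\left(55 \right)} - 1007} = \frac{1}{4 \cdot 55 - 1007} = \frac{1}{220 - 1007} = \frac{1}{-787} = - \frac{1}{787}$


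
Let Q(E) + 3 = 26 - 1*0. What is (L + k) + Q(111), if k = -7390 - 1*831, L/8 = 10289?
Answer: 74114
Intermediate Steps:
L = 82312 (L = 8*10289 = 82312)
Q(E) = 23 (Q(E) = -3 + (26 - 1*0) = -3 + (26 + 0) = -3 + 26 = 23)
k = -8221 (k = -7390 - 831 = -8221)
(L + k) + Q(111) = (82312 - 8221) + 23 = 74091 + 23 = 74114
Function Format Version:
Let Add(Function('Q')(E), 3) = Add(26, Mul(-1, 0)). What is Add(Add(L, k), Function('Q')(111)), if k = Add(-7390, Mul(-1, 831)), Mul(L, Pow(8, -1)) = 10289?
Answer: 74114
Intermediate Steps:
L = 82312 (L = Mul(8, 10289) = 82312)
Function('Q')(E) = 23 (Function('Q')(E) = Add(-3, Add(26, Mul(-1, 0))) = Add(-3, Add(26, 0)) = Add(-3, 26) = 23)
k = -8221 (k = Add(-7390, -831) = -8221)
Add(Add(L, k), Function('Q')(111)) = Add(Add(82312, -8221), 23) = Add(74091, 23) = 74114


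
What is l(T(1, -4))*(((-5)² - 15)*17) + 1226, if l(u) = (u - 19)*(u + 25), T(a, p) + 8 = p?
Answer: -67284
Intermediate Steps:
T(a, p) = -8 + p
l(u) = (-19 + u)*(25 + u)
l(T(1, -4))*(((-5)² - 15)*17) + 1226 = (-475 + (-8 - 4)² + 6*(-8 - 4))*(((-5)² - 15)*17) + 1226 = (-475 + (-12)² + 6*(-12))*((25 - 15)*17) + 1226 = (-475 + 144 - 72)*(10*17) + 1226 = -403*170 + 1226 = -68510 + 1226 = -67284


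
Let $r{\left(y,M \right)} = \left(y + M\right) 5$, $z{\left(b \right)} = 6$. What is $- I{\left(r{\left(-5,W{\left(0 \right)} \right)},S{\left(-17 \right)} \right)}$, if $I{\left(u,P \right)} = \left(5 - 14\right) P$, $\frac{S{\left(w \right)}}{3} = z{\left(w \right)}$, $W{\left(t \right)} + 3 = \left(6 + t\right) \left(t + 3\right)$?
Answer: $162$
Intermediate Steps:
$W{\left(t \right)} = -3 + \left(3 + t\right) \left(6 + t\right)$ ($W{\left(t \right)} = -3 + \left(6 + t\right) \left(t + 3\right) = -3 + \left(6 + t\right) \left(3 + t\right) = -3 + \left(3 + t\right) \left(6 + t\right)$)
$r{\left(y,M \right)} = 5 M + 5 y$ ($r{\left(y,M \right)} = \left(M + y\right) 5 = 5 M + 5 y$)
$S{\left(w \right)} = 18$ ($S{\left(w \right)} = 3 \cdot 6 = 18$)
$I{\left(u,P \right)} = - 9 P$
$- I{\left(r{\left(-5,W{\left(0 \right)} \right)},S{\left(-17 \right)} \right)} = - \left(-9\right) 18 = \left(-1\right) \left(-162\right) = 162$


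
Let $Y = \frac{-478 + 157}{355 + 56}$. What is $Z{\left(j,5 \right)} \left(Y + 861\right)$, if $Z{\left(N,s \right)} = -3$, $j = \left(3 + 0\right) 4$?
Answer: $- \frac{353550}{137} \approx -2580.7$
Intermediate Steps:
$Y = - \frac{107}{137}$ ($Y = - \frac{321}{411} = \left(-321\right) \frac{1}{411} = - \frac{107}{137} \approx -0.78102$)
$j = 12$ ($j = 3 \cdot 4 = 12$)
$Z{\left(j,5 \right)} \left(Y + 861\right) = - 3 \left(- \frac{107}{137} + 861\right) = \left(-3\right) \frac{117850}{137} = - \frac{353550}{137}$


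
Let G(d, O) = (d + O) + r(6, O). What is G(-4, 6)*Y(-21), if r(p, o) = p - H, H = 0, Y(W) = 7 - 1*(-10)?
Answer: 136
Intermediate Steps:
Y(W) = 17 (Y(W) = 7 + 10 = 17)
r(p, o) = p (r(p, o) = p - 1*0 = p + 0 = p)
G(d, O) = 6 + O + d (G(d, O) = (d + O) + 6 = (O + d) + 6 = 6 + O + d)
G(-4, 6)*Y(-21) = (6 + 6 - 4)*17 = 8*17 = 136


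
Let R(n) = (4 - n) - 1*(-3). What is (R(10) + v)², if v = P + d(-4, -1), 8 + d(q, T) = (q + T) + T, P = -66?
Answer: 6889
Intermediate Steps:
d(q, T) = -8 + q + 2*T (d(q, T) = -8 + ((q + T) + T) = -8 + ((T + q) + T) = -8 + (q + 2*T) = -8 + q + 2*T)
v = -80 (v = -66 + (-8 - 4 + 2*(-1)) = -66 + (-8 - 4 - 2) = -66 - 14 = -80)
R(n) = 7 - n (R(n) = (4 - n) + 3 = 7 - n)
(R(10) + v)² = ((7 - 1*10) - 80)² = ((7 - 10) - 80)² = (-3 - 80)² = (-83)² = 6889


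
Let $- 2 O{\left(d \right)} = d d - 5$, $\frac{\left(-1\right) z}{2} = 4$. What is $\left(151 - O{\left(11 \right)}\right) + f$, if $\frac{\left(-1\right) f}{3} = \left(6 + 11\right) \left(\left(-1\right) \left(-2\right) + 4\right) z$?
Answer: $2657$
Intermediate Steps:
$z = -8$ ($z = \left(-2\right) 4 = -8$)
$O{\left(d \right)} = \frac{5}{2} - \frac{d^{2}}{2}$ ($O{\left(d \right)} = - \frac{d d - 5}{2} = - \frac{d^{2} - 5}{2} = - \frac{-5 + d^{2}}{2} = \frac{5}{2} - \frac{d^{2}}{2}$)
$f = 2448$ ($f = - 3 \left(6 + 11\right) \left(\left(-1\right) \left(-2\right) + 4\right) \left(-8\right) = - 3 \cdot 17 \left(2 + 4\right) \left(-8\right) = - 3 \cdot 17 \cdot 6 \left(-8\right) = - 3 \cdot 17 \left(-48\right) = \left(-3\right) \left(-816\right) = 2448$)
$\left(151 - O{\left(11 \right)}\right) + f = \left(151 - \left(\frac{5}{2} - \frac{11^{2}}{2}\right)\right) + 2448 = \left(151 - \left(\frac{5}{2} - \frac{121}{2}\right)\right) + 2448 = \left(151 - -58\right) + 2448 = \left(151 + 58\right) + 2448 = 209 + 2448 = 2657$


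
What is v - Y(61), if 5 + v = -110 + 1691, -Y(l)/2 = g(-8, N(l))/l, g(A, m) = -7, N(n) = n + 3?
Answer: 96122/61 ≈ 1575.8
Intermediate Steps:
N(n) = 3 + n
Y(l) = 14/l (Y(l) = -(-14)/l = 14/l)
v = 1576 (v = -5 + (-110 + 1691) = -5 + 1581 = 1576)
v - Y(61) = 1576 - 14/61 = 96122/61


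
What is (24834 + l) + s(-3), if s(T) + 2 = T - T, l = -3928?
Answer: 20904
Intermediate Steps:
s(T) = -2 (s(T) = -2 + (T - T) = -2 + 0 = -2)
(24834 + l) + s(-3) = (24834 - 3928) - 2 = 20906 - 2 = 20904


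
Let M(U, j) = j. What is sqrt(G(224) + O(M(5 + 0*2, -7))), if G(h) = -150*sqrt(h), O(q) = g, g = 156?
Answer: 2*sqrt(39 - 150*sqrt(14)) ≈ 45.706*I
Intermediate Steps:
O(q) = 156
sqrt(G(224) + O(M(5 + 0*2, -7))) = sqrt(-600*sqrt(14) + 156) = sqrt(156 - 600*sqrt(14))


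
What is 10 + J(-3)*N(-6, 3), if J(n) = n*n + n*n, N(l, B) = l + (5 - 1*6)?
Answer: -116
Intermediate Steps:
N(l, B) = -1 + l (N(l, B) = l + (5 - 6) = l - 1 = -1 + l)
J(n) = 2*n² (J(n) = n² + n² = 2*n²)
10 + J(-3)*N(-6, 3) = 10 + (2*(-3)²)*(-1 - 6) = 10 + (2*9)*(-7) = 10 + 18*(-7) = 10 - 126 = -116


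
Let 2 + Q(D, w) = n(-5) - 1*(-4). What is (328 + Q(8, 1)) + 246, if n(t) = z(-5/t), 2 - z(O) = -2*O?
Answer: 580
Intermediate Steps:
z(O) = 2 + 2*O (z(O) = 2 - (-2)*O = 2 + 2*O)
n(t) = 2 - 10/t (n(t) = 2 + 2*(-5/t) = 2 - 10/t)
Q(D, w) = 6 (Q(D, w) = -2 + ((2 - 10/(-5)) - 1*(-4)) = -2 + ((2 - 10*(-1/5)) + 4) = -2 + ((2 + 2) + 4) = -2 + (4 + 4) = -2 + 8 = 6)
(328 + Q(8, 1)) + 246 = (328 + 6) + 246 = 334 + 246 = 580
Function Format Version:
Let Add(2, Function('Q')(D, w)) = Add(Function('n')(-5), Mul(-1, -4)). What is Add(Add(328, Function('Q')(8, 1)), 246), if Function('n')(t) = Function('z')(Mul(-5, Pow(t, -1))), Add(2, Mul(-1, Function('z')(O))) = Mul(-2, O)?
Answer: 580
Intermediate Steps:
Function('z')(O) = Add(2, Mul(2, O)) (Function('z')(O) = Add(2, Mul(-1, Mul(-2, O))) = Add(2, Mul(2, O)))
Function('n')(t) = Add(2, Mul(-10, Pow(t, -1))) (Function('n')(t) = Add(2, Mul(2, Mul(-5, Pow(t, -1)))) = Add(2, Mul(-10, Pow(t, -1))))
Function('Q')(D, w) = 6 (Function('Q')(D, w) = Add(-2, Add(Add(2, Mul(-10, Pow(-5, -1))), Mul(-1, -4))) = Add(-2, Add(Add(2, Mul(-10, Rational(-1, 5))), 4)) = Add(-2, Add(Add(2, 2), 4)) = Add(-2, Add(4, 4)) = Add(-2, 8) = 6)
Add(Add(328, Function('Q')(8, 1)), 246) = Add(Add(328, 6), 246) = Add(334, 246) = 580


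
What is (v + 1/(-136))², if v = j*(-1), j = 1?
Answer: 18769/18496 ≈ 1.0148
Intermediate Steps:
v = -1 (v = 1*(-1) = -1)
(v + 1/(-136))² = (-1 + 1/(-136))² = (-1 - 1/136)² = (-137/136)² = 18769/18496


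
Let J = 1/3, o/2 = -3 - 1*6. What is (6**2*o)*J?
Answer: -216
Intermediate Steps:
o = -18 (o = 2*(-3 - 1*6) = 2*(-3 - 6) = 2*(-9) = -18)
J = 1/3 ≈ 0.33333
(6**2*o)*J = (6**2*(-18))*(1/3) = (36*(-18))*(1/3) = -648*1/3 = -216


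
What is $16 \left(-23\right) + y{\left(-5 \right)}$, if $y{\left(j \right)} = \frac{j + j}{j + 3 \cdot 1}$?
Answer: $-363$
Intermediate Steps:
$y{\left(j \right)} = \frac{2 j}{3 + j}$ ($y{\left(j \right)} = \frac{2 j}{j + 3} = \frac{2 j}{3 + j}$)
$16 \left(-23\right) + y{\left(-5 \right)} = 16 \left(-23\right) + 2 \left(-5\right) \frac{1}{3 - 5} = -368 + 2 \left(-5\right) \frac{1}{-2} = -368 + 2 \left(-5\right) \left(- \frac{1}{2}\right) = -368 + 5 = -363$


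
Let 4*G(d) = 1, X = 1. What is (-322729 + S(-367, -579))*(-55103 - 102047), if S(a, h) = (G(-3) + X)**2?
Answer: 405732934425/8 ≈ 5.0717e+10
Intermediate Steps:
G(d) = 1/4 (G(d) = (1/4)*1 = 1/4)
S(a, h) = 25/16 (S(a, h) = (1/4 + 1)**2 = (5/4)**2 = 25/16)
(-322729 + S(-367, -579))*(-55103 - 102047) = (-322729 + 25/16)*(-55103 - 102047) = -5163639/16*(-157150) = 405732934425/8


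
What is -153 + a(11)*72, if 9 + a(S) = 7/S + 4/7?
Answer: -54981/77 ≈ -714.04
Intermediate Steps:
a(S) = -59/7 + 7/S (a(S) = -9 + (7/S + 4/7) = -9 + (4/7 + 7/S) = -59/7 + 7/S)
-153 + a(11)*72 = -153 + (-59/7 + 7/11)*72 = -153 - 600/77*72 = -153 - 43200/77 = -54981/77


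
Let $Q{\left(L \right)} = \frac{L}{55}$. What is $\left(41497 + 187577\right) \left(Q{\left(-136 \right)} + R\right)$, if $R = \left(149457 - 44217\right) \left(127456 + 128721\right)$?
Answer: $\frac{339671777354089536}{55} \approx 6.1759 \cdot 10^{15}$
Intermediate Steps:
$Q{\left(L \right)} = \frac{L}{55}$ ($Q{\left(L \right)} = L \frac{1}{55} = \frac{L}{55}$)
$R = 26960067480$ ($R = 105240 \cdot 256177 = 26960067480$)
$\left(41497 + 187577\right) \left(Q{\left(-136 \right)} + R\right) = \left(41497 + 187577\right) \left(\frac{1}{55} \left(-136\right) + 26960067480\right) = 229074 \left(- \frac{136}{55} + 26960067480\right) = 229074 \cdot \frac{1482803711264}{55} = \frac{339671777354089536}{55}$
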